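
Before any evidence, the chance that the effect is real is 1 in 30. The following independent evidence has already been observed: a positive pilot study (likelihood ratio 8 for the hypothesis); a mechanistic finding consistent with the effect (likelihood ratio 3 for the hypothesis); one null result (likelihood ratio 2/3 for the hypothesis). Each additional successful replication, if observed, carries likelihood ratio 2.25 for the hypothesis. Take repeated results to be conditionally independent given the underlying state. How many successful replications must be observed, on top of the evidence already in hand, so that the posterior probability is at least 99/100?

7

Prior odds = (1/30)/(29/30) = 1/29.
Combined Bayes factor of the evidence already in hand = 8 × 3 × (2/3) = 16.
Odds after that evidence = (1/29) × 16 = 16/29.
Target odds = 0.99/0.01 = 99.
Need 2.25ⁿ ≥ 99 ÷ (16/29) = 179.4375.
2.25⁶ = 531441/4096 falls short of 179.4375 but 2.25⁷ = 4782969/16384 reaches it, so n = 7.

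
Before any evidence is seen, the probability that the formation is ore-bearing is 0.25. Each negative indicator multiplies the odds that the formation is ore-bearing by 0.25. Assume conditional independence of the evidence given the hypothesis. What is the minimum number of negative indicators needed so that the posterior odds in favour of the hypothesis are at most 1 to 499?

Prior odds = 0.25/0.75 = 1/3.
Likelihood ratio per negative indicator = 0.25.
Target odds = 1/499.
Need (1/3) × 0.25ⁿ ≤ 1/499, i.e. 0.25ⁿ ≤ 3/499.
0.25³ = 0.015625 is still above 3/499 but 0.25⁴ = 0.00390625 is at or below it, so n = 4.

4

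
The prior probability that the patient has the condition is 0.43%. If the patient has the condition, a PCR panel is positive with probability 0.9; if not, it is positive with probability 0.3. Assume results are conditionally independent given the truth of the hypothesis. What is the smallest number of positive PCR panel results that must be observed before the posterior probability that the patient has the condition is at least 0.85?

Prior odds: 0.0043 ÷ 0.9957 = 43/9957.
Likelihood ratio of a positive = 0.9/0.3 = 3.
Target odds: 0.85 ÷ 0.15 = 17/3.
Need (43/9957) × 3ⁿ ≥ 17/3, i.e. 3ⁿ ≥ 56423/43.
3⁶ = 729 falls short of 56423/43 but 3⁷ = 2187 reaches it, so n = 7.

7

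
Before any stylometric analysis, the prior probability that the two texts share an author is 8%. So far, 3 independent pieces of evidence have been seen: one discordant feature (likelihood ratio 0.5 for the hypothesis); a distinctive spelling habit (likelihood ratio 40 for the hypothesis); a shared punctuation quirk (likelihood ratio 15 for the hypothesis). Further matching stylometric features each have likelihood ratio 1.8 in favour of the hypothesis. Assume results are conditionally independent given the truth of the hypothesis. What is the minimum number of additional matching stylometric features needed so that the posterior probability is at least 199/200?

Prior odds = 0.08/0.92 = 2/23.
Combined Bayes factor of the evidence already in hand = 0.5 × 40 × 15 = 300.
Odds after that evidence = (2/23) × 300 = 600/23.
Target odds = 0.995/0.005 = 199.
Need 1.8ⁿ ≥ 199 ÷ (600/23) = 4577/600.
1.8³ = 5.832 falls short of 4577/600 but 1.8⁴ = 10.4976 reaches it, so n = 4.

4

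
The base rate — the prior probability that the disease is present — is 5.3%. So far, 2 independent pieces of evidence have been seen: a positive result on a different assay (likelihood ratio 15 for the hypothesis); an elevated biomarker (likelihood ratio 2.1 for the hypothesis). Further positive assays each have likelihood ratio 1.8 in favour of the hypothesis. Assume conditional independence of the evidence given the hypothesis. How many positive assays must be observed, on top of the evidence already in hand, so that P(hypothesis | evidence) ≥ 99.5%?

9

Prior odds = 0.053/0.947 = 53/947.
Combined Bayes factor of the evidence already in hand = 15 × 2.1 = 31.5.
Odds after that evidence = (53/947) × 31.5 = 3339/1894.
Target odds = 0.995/0.005 = 199.
Need 1.8ⁿ ≥ 199 ÷ (3339/1894) = 376906/3339.
1.8⁸ = 43046721/390625 falls short of 376906/3339 but 1.8⁹ = 387420489/1953125 reaches it, so n = 9.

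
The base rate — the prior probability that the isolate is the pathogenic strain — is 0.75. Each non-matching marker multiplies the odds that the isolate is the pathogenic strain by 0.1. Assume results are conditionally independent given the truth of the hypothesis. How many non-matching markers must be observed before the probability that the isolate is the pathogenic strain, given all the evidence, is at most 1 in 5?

Prior odds: 0.75 ÷ 0.25 = 3.
Likelihood ratio per non-matching marker = 0.1.
Target odds: 0.2 ÷ 0.8 = 0.25.
Require 0.1ⁿ ≤ 0.25 ÷ 3 = 1/12.
0.1¹ = 0.1 is still above 1/12 but 0.1² = 0.01 is at or below it, so n = 2.

2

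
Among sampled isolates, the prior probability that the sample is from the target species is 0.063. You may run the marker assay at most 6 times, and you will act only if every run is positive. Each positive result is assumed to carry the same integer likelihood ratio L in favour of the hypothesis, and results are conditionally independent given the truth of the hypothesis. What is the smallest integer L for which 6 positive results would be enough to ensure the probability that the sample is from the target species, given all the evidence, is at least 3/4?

Prior odds = 0.063/0.937 = 63/937.
Target odds = 0.75/0.25 = 3.
Need L⁶ ≥ 3 ÷ (63/937) = 937/21.
1⁶ = 1 < 937/21 ≤ 64 = 2⁶, so L = 2.

2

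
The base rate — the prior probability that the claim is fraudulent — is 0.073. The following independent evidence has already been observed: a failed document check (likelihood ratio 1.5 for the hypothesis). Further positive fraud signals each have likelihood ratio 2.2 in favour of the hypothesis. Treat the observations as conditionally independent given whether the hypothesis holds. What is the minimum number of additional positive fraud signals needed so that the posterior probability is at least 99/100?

9

Prior odds = 0.073/0.927 = 73/927.
Bayes factor of the evidence already in hand = 1.5.
Odds after that evidence = (73/927) × 1.5 = 73/618.
Target odds = 0.99/0.01 = 99.
Need 2.2ⁿ ≥ 99 ÷ (73/618) = 61182/73.
2.2⁸ = 214358881/390625 falls short of 61182/73 but 2.2⁹ ≈1207.27 reaches it, so n = 9.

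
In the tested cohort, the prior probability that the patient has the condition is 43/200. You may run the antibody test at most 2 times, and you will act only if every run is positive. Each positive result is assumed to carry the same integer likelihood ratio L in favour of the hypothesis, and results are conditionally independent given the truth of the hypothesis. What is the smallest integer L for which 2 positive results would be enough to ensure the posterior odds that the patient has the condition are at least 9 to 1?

Prior odds = 0.215/0.785 = 43/157.
Target odds = 9.
Need L² ≥ 9 ÷ (43/157) = 1413/43.
5² = 25 < 1413/43 ≤ 36 = 6², so L = 6.

6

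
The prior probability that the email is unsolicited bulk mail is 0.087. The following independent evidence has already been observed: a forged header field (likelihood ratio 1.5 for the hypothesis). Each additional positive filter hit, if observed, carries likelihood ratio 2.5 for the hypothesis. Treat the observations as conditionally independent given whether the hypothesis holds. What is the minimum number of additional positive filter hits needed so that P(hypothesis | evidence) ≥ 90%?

5

Prior odds = 0.087/0.913 = 87/913.
Bayes factor of the evidence already in hand = 1.5.
Odds after that evidence = (87/913) × 1.5 = 261/1826.
Target odds = 0.9/0.1 = 9.
Need 2.5ⁿ ≥ 9 ÷ (261/1826) = 1826/29.
2.5⁴ = 39.0625 falls short of 1826/29 but 2.5⁵ = 97.65625 reaches it, so n = 5.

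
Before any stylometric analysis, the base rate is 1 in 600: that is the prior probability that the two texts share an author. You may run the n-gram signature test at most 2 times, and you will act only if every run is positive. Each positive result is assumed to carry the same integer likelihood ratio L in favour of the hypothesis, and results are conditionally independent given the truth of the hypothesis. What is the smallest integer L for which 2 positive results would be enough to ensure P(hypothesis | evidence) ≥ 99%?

Prior odds = (1/600)/(599/600) = 1/599.
Target odds = 0.99/0.01 = 99.
Need L² ≥ 99 ÷ (1/599) = 59301.
243² = 59049 < 59301 ≤ 59536 = 244², so L = 244.

244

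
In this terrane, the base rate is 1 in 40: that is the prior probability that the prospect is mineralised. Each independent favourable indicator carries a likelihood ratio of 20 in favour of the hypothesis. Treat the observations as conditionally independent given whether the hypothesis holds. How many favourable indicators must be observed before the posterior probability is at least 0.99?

Prior odds = 0.025/0.975 = 1/39.
Likelihood ratio per favourable indicator = 20.
Target odds: 0.99 ÷ 0.01 = 99.
Need (1/39) × 20ⁿ ≥ 99, i.e. 20ⁿ ≥ 3861.
20² = 400 falls short of 3861 but 20³ = 8000 reaches it, so n = 3.

3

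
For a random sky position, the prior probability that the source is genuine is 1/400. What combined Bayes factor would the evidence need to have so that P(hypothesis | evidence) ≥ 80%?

1596

Prior odds = 0.0025/0.9975 = 1/399.
Target odds = 0.8/0.2 = 4.
Required Bayes factor = 4 ÷ (1/399) = 1596.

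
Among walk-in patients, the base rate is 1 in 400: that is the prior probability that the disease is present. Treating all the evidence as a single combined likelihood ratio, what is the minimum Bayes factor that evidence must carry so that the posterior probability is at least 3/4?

1197

Prior odds = 0.0025/0.9975 = 1/399.
Target odds = 0.75/0.25 = 3.
Required Bayes factor = 3 ÷ (1/399) = 1197.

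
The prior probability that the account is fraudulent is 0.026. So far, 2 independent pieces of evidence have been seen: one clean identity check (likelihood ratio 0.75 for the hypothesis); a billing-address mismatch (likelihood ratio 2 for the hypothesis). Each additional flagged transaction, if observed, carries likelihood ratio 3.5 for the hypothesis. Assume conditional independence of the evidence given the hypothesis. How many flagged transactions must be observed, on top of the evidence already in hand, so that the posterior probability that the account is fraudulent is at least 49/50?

Prior odds = 0.026/0.974 = 13/487.
Combined Bayes factor of the evidence already in hand = 0.75 × 2 = 1.5.
Odds after that evidence = (13/487) × 1.5 = 39/974.
Target odds = 0.98/0.02 = 49.
Need 3.5ⁿ ≥ 49 ÷ (39/974) = 47726/39.
3.5⁵ = 525.21875 falls short of 47726/39 but 3.5⁶ = 1838.265625 reaches it, so n = 6.

6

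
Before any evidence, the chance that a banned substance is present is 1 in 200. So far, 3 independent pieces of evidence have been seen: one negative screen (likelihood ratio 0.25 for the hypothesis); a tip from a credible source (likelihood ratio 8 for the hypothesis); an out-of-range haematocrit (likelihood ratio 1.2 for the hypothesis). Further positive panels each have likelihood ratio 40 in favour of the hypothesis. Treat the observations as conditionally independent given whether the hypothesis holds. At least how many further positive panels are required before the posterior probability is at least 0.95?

2

Prior odds = 0.005/0.995 = 1/199.
Combined Bayes factor of the evidence already in hand = 0.25 × 8 × 1.2 = 2.4.
Odds after that evidence = (1/199) × 2.4 = 12/995.
Target odds = 0.95/0.05 = 19.
Need 40ⁿ ≥ 19 ÷ (12/995) = 18905/12.
40¹ = 40 falls short of 18905/12 but 40² = 1600 reaches it, so n = 2.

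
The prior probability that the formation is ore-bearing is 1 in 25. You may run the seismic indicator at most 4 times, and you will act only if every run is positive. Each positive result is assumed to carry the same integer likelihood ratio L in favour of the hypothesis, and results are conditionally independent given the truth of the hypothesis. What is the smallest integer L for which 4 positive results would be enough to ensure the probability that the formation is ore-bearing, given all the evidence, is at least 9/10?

4

Prior odds = 0.04/0.96 = 1/24.
Target odds = 0.9/0.1 = 9.
Need L⁴ ≥ 9 ÷ (1/24) = 216.
3⁴ = 81 < 216 ≤ 256 = 4⁴, so L = 4.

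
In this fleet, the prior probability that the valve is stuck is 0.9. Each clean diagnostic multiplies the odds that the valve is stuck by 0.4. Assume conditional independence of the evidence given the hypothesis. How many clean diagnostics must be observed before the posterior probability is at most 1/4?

4

Prior odds = 0.9/0.1 = 9.
Likelihood ratio per clean diagnostic = 0.4.
Target odds: 0.25 ÷ 0.75 = 1/3.
Need 9 × 0.4ⁿ ≤ 1/3, i.e. 0.4ⁿ ≤ 1/27.
0.4³ = 0.064 is still above 1/27 but 0.4⁴ = 0.0256 is at or below it, so n = 4.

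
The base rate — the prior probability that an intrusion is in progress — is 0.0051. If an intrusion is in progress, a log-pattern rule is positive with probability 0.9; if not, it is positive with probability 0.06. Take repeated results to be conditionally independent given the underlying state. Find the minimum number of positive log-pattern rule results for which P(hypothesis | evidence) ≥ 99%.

Prior odds: 0.0051 ÷ 0.9949 = 51/9949.
Likelihood ratio of a positive = 0.9/0.06 = 15.
Target odds: 0.99 ÷ 0.01 = 99.
Require 15ⁿ ≥ 99 ÷ (51/9949) = 328317/17.
15³ = 3375 falls short of 328317/17 but 15⁴ = 50625 reaches it, so n = 4.

4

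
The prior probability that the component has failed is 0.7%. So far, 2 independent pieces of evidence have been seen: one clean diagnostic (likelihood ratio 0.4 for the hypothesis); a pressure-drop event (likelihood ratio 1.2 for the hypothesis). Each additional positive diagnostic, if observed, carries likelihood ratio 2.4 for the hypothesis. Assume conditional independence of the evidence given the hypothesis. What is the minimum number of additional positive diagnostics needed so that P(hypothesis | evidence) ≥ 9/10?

10

Prior odds = 0.007/0.993 = 7/993.
Combined Bayes factor of the evidence already in hand = 0.4 × 1.2 = 0.48.
Odds after that evidence = (7/993) × 0.48 = 28/8275.
Target odds = 0.9/0.1 = 9.
Need 2.4ⁿ ≥ 9 ÷ (28/8275) = 74475/28.
2.4⁹ ≈2641.81 falls short of 74475/28 but 2.4¹⁰ ≈6340.34 reaches it, so n = 10.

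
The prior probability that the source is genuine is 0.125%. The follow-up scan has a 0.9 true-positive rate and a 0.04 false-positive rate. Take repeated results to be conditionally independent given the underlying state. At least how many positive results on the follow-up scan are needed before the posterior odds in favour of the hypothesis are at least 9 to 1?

Prior odds: 0.00125 ÷ 0.99875 = 1/799.
Likelihood ratio of a positive result = 0.9/0.04 = 22.5.
Target odds = 9.
Require 22.5ⁿ ≥ 9 ÷ (1/799) = 7191.
22.5² = 506.25 falls short of 7191 but 22.5³ = 11390.625 reaches it, so n = 3.

3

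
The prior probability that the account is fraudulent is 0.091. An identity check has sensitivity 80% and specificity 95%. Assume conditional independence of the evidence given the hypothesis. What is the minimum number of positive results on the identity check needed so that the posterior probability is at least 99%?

3

Prior odds = 0.091/0.909 = 91/909.
False-positive rate = 1 − 0.95 = 0.05; likelihood ratio of a positive = 0.8/0.05 = 16.
Target odds: 0.99 ÷ 0.01 = 99.
Require 16ⁿ ≥ 99 ÷ (91/909) = 89991/91.
16² = 256 falls short of 89991/91 but 16³ = 4096 reaches it, so n = 3.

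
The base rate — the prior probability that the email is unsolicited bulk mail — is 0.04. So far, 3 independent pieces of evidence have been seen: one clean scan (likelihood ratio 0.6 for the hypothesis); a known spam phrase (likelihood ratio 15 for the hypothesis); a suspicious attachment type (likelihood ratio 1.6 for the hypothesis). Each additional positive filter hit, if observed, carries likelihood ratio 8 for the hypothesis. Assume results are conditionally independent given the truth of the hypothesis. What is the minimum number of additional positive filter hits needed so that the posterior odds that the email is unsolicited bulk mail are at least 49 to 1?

3

Prior odds = 0.04/0.96 = 1/24.
Combined Bayes factor of the evidence already in hand = 0.6 × 15 × 1.6 = 14.4.
Odds after that evidence = (1/24) × 14.4 = 0.6.
Target odds = 49.
Need 8ⁿ ≥ 49 ÷ 0.6 = 245/3.
8² = 64 falls short of 245/3 but 8³ = 512 reaches it, so n = 3.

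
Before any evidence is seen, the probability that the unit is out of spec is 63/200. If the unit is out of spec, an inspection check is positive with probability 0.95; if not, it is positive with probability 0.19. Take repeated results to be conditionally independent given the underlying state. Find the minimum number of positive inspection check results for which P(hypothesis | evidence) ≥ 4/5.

2

Prior odds: 0.315 ÷ 0.685 = 63/137.
Likelihood ratio of a positive = 0.95/0.19 = 5.
Target posterior odds = 0.8/0.2 = 4.
Require 5ⁿ ≥ 4 ÷ (63/137) = 548/63.
5¹ = 5 falls short of 548/63 but 5² = 25 reaches it, so n = 2.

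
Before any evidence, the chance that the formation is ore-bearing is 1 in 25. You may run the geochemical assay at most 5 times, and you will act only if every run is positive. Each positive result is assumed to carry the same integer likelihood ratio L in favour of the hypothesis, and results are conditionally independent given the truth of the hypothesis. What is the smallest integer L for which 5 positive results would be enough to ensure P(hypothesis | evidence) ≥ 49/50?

5

Prior odds = 0.04/0.96 = 1/24.
Target odds = 0.98/0.02 = 49.
Need L⁵ ≥ 49 ÷ (1/24) = 1176.
4⁵ = 1024 < 1176 ≤ 3125 = 5⁵, so L = 5.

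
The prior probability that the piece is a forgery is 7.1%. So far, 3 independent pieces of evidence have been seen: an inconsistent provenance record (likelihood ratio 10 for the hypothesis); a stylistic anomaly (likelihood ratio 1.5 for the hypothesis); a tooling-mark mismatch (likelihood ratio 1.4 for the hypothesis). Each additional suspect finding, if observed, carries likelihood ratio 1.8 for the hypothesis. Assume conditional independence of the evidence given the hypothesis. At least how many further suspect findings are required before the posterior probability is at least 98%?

Prior odds = 0.071/0.929 = 71/929.
Combined Bayes factor of the evidence already in hand = 10 × 1.5 × 1.4 = 21.
Odds after that evidence = (71/929) × 21 = 1491/929.
Target odds = 0.98/0.02 = 49.
Need 1.8ⁿ ≥ 49 ÷ (1491/929) = 6503/213.
1.8⁵ = 18.89568 falls short of 6503/213 but 1.8⁶ = 531441/15625 reaches it, so n = 6.

6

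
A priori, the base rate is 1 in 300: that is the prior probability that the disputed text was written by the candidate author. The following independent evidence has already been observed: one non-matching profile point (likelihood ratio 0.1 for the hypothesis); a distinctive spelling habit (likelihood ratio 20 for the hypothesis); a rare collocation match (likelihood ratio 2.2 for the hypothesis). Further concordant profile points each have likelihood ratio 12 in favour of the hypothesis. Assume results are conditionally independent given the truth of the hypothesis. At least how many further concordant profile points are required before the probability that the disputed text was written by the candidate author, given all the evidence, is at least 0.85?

3

Prior odds = (1/300)/(299/300) = 1/299.
Combined Bayes factor of the evidence already in hand = 0.1 × 20 × 2.2 = 4.4.
Odds after that evidence = (1/299) × 4.4 = 22/1495.
Target odds = 0.85/0.15 = 17/3.
Need 12ⁿ ≥ 17/3 ÷ (22/1495) = 25415/66.
12² = 144 falls short of 25415/66 but 12³ = 1728 reaches it, so n = 3.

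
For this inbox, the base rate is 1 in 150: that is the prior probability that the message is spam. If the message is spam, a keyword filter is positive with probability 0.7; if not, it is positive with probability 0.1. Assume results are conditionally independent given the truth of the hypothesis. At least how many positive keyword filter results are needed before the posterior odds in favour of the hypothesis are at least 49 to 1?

5

Prior odds: (1/150) ÷ (149/150) = 1/149.
Likelihood ratio of a positive = 0.7/0.1 = 7.
Target odds = 49.
Need (1/149) × 7ⁿ ≥ 49, i.e. 7ⁿ ≥ 7301.
7⁴ = 2401 falls short of 7301 but 7⁵ = 16807 reaches it, so n = 5.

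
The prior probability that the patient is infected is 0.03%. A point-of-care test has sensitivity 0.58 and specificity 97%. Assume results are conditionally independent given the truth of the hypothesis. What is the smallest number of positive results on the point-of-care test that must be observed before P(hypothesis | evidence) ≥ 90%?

Prior odds: 0.0003 ÷ 0.9997 = 3/9997.
False-positive rate = 1 − 0.97 = 0.03; likelihood ratio of a positive = 0.58/0.03 = 58/3.
Target posterior odds = 0.9/0.1 = 9.
Require (58/3)ⁿ ≥ 9 ÷ (3/9997) = 29991.
(58/3)³ = 195112/27 falls short of 29991 but (58/3)⁴ = 11316496/81 reaches it, so n = 4.

4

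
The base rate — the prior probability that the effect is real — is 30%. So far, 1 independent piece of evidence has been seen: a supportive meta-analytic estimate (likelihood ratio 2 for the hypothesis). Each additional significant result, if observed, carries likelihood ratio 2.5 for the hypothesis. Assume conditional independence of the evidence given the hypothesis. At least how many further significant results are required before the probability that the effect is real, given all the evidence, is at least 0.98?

Prior odds = 0.3/0.7 = 3/7.
Bayes factor of the evidence already in hand = 2.
Odds after that evidence = (3/7) × 2 = 6/7.
Target odds = 0.98/0.02 = 49.
Need 2.5ⁿ ≥ 49 ÷ (6/7) = 343/6.
2.5⁴ = 39.0625 falls short of 343/6 but 2.5⁵ = 97.65625 reaches it, so n = 5.

5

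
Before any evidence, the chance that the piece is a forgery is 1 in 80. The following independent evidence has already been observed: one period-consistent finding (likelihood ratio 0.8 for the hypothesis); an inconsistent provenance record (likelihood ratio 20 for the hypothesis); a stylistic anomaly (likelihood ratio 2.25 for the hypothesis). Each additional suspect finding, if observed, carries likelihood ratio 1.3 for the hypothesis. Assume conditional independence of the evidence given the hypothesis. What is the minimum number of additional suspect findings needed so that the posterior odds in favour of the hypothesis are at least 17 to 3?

10

Prior odds = 0.0125/0.9875 = 1/79.
Combined Bayes factor of the evidence already in hand = 0.8 × 20 × 2.25 = 36.
Odds after that evidence = (1/79) × 36 = 36/79.
Target odds = 17/3.
Need 1.3ⁿ ≥ 17/3 ÷ (36/79) = 1343/108.
1.3⁹ ≈10.6045 falls short of 1343/108 but 1.3¹⁰ ≈13.7858 reaches it, so n = 10.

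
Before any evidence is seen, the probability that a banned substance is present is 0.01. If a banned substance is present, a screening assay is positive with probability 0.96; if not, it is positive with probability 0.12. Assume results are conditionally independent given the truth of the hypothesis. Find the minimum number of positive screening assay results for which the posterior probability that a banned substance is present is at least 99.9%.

6

Prior odds = 0.01/0.99 = 1/99.
Likelihood ratio of a positive = 0.96/0.12 = 8.
Target posterior odds = 0.999/0.001 = 999.
Require 8ⁿ ≥ 999 ÷ (1/99) = 98901.
8⁵ = 32768 falls short of 98901 but 8⁶ = 262144 reaches it, so n = 6.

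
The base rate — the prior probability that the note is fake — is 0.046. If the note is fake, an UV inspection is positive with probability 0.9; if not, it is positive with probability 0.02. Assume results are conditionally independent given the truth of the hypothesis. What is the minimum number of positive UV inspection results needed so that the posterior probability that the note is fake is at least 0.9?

2

Prior odds = 0.046/0.954 = 23/477.
Likelihood ratio of a positive = 0.9/0.02 = 45.
Target odds: 0.9 ÷ 0.1 = 9.
Need (23/477) × 45ⁿ ≥ 9, i.e. 45ⁿ ≥ 4293/23.
45¹ = 45 falls short of 4293/23 but 45² = 2025 reaches it, so n = 2.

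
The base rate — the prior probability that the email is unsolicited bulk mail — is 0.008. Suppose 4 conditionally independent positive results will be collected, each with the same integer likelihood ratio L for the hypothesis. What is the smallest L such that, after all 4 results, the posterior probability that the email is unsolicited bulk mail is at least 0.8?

Prior odds = 0.008/0.992 = 1/124.
Target odds = 0.8/0.2 = 4.
Need L⁴ ≥ 4 ÷ (1/124) = 496.
4⁴ = 256 < 496 ≤ 625 = 5⁴, so L = 5.

5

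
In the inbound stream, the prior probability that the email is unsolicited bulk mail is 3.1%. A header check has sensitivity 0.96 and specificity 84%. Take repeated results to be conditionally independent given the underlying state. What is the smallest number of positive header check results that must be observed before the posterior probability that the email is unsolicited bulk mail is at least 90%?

Prior odds: 0.031 ÷ 0.969 = 31/969.
False-positive rate = 1 − 0.84 = 0.16; likelihood ratio of a positive = 0.96/0.16 = 6.
Target odds: 0.9 ÷ 0.1 = 9.
Require 6ⁿ ≥ 9 ÷ (31/969) = 8721/31.
6³ = 216 falls short of 8721/31 but 6⁴ = 1296 reaches it, so n = 4.

4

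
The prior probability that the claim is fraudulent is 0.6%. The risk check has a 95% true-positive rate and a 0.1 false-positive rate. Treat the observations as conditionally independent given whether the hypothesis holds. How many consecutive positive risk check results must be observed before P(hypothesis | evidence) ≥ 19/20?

4

Prior odds = 0.006/0.994 = 3/497.
Likelihood ratio of a positive result = 0.95/0.1 = 9.5.
Target odds: 0.95 ÷ 0.05 = 19.
Require 9.5ⁿ ≥ 19 ÷ (3/497) = 9443/3.
9.5³ = 857.375 falls short of 9443/3 but 9.5⁴ = 8145.0625 reaches it, so n = 4.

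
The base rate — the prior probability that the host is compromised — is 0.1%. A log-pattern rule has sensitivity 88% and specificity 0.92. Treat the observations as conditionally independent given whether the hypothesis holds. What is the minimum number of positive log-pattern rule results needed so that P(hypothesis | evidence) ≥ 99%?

5

Prior odds: 0.001 ÷ 0.999 = 1/999.
False-positive rate = 1 − 0.92 = 0.08; likelihood ratio of a positive = 0.88/0.08 = 11.
Target posterior odds = 0.99/0.01 = 99.
Require 11ⁿ ≥ 99 ÷ (1/999) = 98901.
11⁴ = 14641 falls short of 98901 but 11⁵ = 161051 reaches it, so n = 5.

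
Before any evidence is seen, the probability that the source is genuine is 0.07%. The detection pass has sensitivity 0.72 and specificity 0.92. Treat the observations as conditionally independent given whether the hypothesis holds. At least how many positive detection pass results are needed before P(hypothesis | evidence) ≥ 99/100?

6

Prior odds = 0.0007/0.9993 = 7/9993.
False-positive rate = 1 − 0.92 = 0.08; likelihood ratio of a positive = 0.72/0.08 = 9.
Target odds: 0.99 ÷ 0.01 = 99.
Require 9ⁿ ≥ 99 ÷ (7/9993) = 989307/7.
9⁵ = 59049 falls short of 989307/7 but 9⁶ = 531441 reaches it, so n = 6.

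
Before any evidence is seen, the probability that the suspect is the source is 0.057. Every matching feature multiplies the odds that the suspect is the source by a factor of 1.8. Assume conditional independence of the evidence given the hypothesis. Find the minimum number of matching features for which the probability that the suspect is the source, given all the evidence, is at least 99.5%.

14

Prior odds: 0.057 ÷ 0.943 = 57/943.
Likelihood ratio per matching feature = 1.8.
Target posterior odds = 0.995/0.005 = 199.
Require 1.8ⁿ ≥ 199 ÷ (57/943) = 187657/57.
1.8¹³ ≈2082.3 falls short of 187657/57 but 1.8¹⁴ ≈3748.13 reaches it, so n = 14.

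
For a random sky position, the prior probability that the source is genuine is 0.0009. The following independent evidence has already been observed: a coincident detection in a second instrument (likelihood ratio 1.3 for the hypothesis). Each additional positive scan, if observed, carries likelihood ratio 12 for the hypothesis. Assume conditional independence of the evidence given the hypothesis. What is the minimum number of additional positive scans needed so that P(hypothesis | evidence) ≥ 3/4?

4

Prior odds = 0.0009/0.9991 = 9/9991.
Bayes factor of the evidence already in hand = 1.3.
Odds after that evidence = (9/9991) × 1.3 = 117/99910.
Target odds = 0.75/0.25 = 3.
Need 12ⁿ ≥ 3 ÷ (117/99910) = 99910/39.
12³ = 1728 falls short of 99910/39 but 12⁴ = 20736 reaches it, so n = 4.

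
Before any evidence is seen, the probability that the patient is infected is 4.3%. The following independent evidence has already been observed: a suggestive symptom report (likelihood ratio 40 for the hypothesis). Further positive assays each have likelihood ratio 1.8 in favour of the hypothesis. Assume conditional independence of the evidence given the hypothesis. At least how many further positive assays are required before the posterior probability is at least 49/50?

6

Prior odds = 0.043/0.957 = 43/957.
Bayes factor of the evidence already in hand = 40.
Odds after that evidence = (43/957) × 40 = 1720/957.
Target odds = 0.98/0.02 = 49.
Need 1.8ⁿ ≥ 49 ÷ (1720/957) = 46893/1720.
1.8⁵ = 18.89568 falls short of 46893/1720 but 1.8⁶ = 531441/15625 reaches it, so n = 6.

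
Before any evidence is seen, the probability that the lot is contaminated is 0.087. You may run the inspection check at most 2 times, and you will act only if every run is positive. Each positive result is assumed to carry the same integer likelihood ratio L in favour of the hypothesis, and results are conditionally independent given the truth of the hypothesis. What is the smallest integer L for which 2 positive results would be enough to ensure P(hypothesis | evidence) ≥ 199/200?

Prior odds = 0.087/0.913 = 87/913.
Target odds = 0.995/0.005 = 199.
Need L² ≥ 199 ÷ (87/913) = 181687/87.
45² = 2025 < 181687/87 ≤ 2116 = 46², so L = 46.

46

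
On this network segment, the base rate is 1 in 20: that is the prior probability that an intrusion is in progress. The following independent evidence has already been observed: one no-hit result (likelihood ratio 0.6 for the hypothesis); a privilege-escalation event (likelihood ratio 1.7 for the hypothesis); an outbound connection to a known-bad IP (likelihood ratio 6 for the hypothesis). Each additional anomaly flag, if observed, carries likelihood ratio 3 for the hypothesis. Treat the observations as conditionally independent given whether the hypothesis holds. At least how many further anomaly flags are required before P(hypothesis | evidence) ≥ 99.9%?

8

Prior odds = 0.05/0.95 = 1/19.
Combined Bayes factor of the evidence already in hand = 0.6 × 1.7 × 6 = 6.12.
Odds after that evidence = (1/19) × 6.12 = 153/475.
Target odds = 0.999/0.001 = 999.
Need 3ⁿ ≥ 999 ÷ (153/475) = 52725/17.
3⁷ = 2187 falls short of 52725/17 but 3⁸ = 6561 reaches it, so n = 8.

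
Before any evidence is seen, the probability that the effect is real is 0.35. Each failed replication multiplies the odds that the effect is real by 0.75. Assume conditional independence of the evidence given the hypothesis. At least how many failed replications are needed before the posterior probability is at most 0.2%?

Prior odds = 0.35/0.65 = 7/13.
Likelihood ratio per failed replication = 0.75.
Target posterior odds = 0.002/0.998 = 1/499.
Require 0.75ⁿ ≤ 1/499 ÷ (7/13) = 13/3493.
0.75¹⁹ ≈0.00422828 is still above 13/3493 but 0.75²⁰ ≈0.00317121 is at or below it, so n = 20.

20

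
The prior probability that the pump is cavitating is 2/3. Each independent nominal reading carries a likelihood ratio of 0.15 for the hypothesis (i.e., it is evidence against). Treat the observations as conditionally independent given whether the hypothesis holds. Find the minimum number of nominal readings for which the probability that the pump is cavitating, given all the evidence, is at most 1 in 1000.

Prior odds = (2/3)/(1/3) = 2.
Likelihood ratio per nominal reading = 0.15.
Target posterior odds = 0.001/0.999 = 1/999.
Need 2 × 0.15ⁿ ≤ 1/999, i.e. 0.15ⁿ ≤ 1/1998.
0.15⁴ = 81/160000 is still above 1/1998 but 0.15⁵ = 243/3200000 is at or below it, so n = 5.

5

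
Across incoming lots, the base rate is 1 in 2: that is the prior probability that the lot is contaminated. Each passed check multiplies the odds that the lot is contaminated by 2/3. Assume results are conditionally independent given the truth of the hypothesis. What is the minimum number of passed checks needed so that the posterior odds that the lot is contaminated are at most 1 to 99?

Prior odds = 0.5/0.5 = 1.
Likelihood ratio per passed check = 2/3.
Target odds = 1/99.
Require (2/3)ⁿ ≤ 1/99 ÷ 1 = 1/99.
(2/3)¹¹ = 2048/177147 is still above 1/99 but (2/3)¹² = 4096/531441 is at or below it, so n = 12.

12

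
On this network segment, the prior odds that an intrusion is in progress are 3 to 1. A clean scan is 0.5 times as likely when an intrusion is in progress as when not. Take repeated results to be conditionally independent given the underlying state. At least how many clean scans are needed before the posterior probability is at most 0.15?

5

Prior odds = 3.
Likelihood ratio per clean scan = 0.5.
Target odds: 0.15 ÷ 0.85 = 3/17.
Require 0.5ⁿ ≤ 3/17 ÷ 3 = 1/17.
0.5⁴ = 0.0625 is still above 1/17 but 0.5⁵ = 0.03125 is at or below it, so n = 5.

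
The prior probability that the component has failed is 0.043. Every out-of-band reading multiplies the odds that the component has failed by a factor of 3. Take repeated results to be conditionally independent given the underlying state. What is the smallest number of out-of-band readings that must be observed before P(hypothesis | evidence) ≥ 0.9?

5

Prior odds: 0.043 ÷ 0.957 = 43/957.
Likelihood ratio per out-of-band reading = 3.
Target odds: 0.9 ÷ 0.1 = 9.
Require 3ⁿ ≥ 9 ÷ (43/957) = 8613/43.
3⁴ = 81 falls short of 8613/43 but 3⁵ = 243 reaches it, so n = 5.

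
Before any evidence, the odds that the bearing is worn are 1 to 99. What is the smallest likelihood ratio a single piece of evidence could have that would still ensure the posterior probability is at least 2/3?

198

Prior odds = 1/99.
Target odds = (2/3)/(1/3) = 2.
Required Bayes factor = 2 ÷ (1/99) = 198.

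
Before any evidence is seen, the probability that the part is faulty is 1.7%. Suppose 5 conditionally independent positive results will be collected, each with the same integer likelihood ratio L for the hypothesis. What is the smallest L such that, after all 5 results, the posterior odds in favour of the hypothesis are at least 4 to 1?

Prior odds = 0.017/0.983 = 17/983.
Target odds = 4.
Need L⁵ ≥ 4 ÷ (17/983) = 3932/17.
2⁵ = 32 < 3932/17 ≤ 243 = 3⁵, so L = 3.

3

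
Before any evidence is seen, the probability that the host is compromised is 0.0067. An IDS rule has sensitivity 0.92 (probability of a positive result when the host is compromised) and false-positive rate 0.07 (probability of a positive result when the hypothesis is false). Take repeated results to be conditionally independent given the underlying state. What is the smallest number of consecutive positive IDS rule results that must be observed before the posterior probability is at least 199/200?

Prior odds = 0.0067/0.9933 = 67/9933.
Likelihood ratio of a positive result = 0.92/0.07 = 92/7.
Target odds: 0.995 ÷ 0.005 = 199.
Need (67/9933) × (92/7)ⁿ ≥ 199, i.e. (92/7)ⁿ ≥ 1976667/67.
(92/7)³ = 778688/343 falls short of 1976667/67 but (92/7)⁴ = 71639296/2401 reaches it, so n = 4.

4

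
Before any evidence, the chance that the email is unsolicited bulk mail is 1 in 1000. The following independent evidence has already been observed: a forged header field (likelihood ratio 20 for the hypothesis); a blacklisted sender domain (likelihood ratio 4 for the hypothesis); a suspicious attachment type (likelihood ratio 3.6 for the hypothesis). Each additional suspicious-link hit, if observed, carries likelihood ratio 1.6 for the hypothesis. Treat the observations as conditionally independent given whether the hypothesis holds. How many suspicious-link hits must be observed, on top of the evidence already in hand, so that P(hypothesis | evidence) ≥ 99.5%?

Prior odds = 0.001/0.999 = 1/999.
Combined Bayes factor of the evidence already in hand = 20 × 4 × 3.6 = 288.
Odds after that evidence = (1/999) × 288 = 32/111.
Target odds = 0.995/0.005 = 199.
Need 1.6ⁿ ≥ 199 ÷ (32/111) = 690.28125.
1.6¹³ ≈450.36 falls short of 690.28125 but 1.6¹⁴ ≈720.576 reaches it, so n = 14.

14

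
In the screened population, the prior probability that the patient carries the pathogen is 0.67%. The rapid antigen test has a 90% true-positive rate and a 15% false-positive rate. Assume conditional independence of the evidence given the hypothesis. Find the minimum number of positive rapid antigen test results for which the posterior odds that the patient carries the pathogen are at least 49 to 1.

5

Prior odds = 0.0067/0.9933 = 67/9933.
Likelihood ratio of a positive result = 0.9/0.15 = 6.
Target odds = 49.
Need (67/9933) × 6ⁿ ≥ 49, i.e. 6ⁿ ≥ 486717/67.
6⁴ = 1296 falls short of 486717/67 but 6⁵ = 7776 reaches it, so n = 5.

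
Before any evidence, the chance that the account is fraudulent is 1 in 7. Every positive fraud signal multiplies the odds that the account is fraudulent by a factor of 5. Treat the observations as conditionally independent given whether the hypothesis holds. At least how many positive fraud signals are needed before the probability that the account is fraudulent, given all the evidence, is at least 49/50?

4

Prior odds = (1/7)/(6/7) = 1/6.
Likelihood ratio per positive fraud signal = 5.
Target posterior odds = 0.98/0.02 = 49.
Need (1/6) × 5ⁿ ≥ 49, i.e. 5ⁿ ≥ 294.
5³ = 125 falls short of 294 but 5⁴ = 625 reaches it, so n = 4.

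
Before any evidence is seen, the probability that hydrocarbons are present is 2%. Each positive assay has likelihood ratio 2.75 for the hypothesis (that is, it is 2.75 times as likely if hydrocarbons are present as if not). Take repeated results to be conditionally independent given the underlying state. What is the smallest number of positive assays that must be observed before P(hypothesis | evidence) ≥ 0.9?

Prior odds = 0.02/0.98 = 1/49.
Likelihood ratio per positive assay = 2.75.
Target odds: 0.9 ÷ 0.1 = 9.
Need (1/49) × 2.75ⁿ ≥ 9, i.e. 2.75ⁿ ≥ 441.
2.75⁶ = 1771561/4096 falls short of 441 but 2.75⁷ = 19487171/16384 reaches it, so n = 7.

7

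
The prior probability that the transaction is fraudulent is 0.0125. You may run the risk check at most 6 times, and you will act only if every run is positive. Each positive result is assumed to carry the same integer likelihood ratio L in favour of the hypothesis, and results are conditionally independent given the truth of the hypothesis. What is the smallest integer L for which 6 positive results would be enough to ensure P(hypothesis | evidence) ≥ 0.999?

Prior odds = 0.0125/0.9875 = 1/79.
Target odds = 0.999/0.001 = 999.
Need L⁶ ≥ 999 ÷ (1/79) = 78921.
6⁶ = 46656 < 78921 ≤ 117649 = 7⁶, so L = 7.

7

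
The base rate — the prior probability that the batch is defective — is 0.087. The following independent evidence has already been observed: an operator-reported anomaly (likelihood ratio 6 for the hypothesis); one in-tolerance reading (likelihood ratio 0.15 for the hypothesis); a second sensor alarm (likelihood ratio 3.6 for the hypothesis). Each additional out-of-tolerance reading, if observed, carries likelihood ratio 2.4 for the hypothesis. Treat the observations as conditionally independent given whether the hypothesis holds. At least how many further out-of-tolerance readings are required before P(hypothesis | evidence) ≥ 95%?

5

Prior odds = 0.087/0.913 = 87/913.
Combined Bayes factor of the evidence already in hand = 6 × 0.15 × 3.6 = 3.24.
Odds after that evidence = (87/913) × 3.24 = 7047/22825.
Target odds = 0.95/0.05 = 19.
Need 2.4ⁿ ≥ 19 ÷ (7047/22825) = 433675/7047.
2.4⁴ = 33.1776 falls short of 433675/7047 but 2.4⁵ = 79.62624 reaches it, so n = 5.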